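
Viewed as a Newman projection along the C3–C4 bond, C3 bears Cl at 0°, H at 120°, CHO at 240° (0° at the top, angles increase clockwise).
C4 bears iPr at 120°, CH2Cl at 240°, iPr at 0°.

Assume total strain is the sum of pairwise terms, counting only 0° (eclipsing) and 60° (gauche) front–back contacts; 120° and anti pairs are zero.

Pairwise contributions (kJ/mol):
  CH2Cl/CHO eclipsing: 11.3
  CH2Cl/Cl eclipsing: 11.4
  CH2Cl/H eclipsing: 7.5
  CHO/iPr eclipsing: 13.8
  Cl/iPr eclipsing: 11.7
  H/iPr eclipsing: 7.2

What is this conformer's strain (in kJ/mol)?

This conformer is eclipsed. Cl at 0° is eclipsed with iPr at 0° (11.7); H at 120° is eclipsed with iPr at 120° (7.2); CHO at 240° is eclipsed with CH2Cl at 240° (11.3). Total 30.2 kJ/mol.

30.2 kJ/mol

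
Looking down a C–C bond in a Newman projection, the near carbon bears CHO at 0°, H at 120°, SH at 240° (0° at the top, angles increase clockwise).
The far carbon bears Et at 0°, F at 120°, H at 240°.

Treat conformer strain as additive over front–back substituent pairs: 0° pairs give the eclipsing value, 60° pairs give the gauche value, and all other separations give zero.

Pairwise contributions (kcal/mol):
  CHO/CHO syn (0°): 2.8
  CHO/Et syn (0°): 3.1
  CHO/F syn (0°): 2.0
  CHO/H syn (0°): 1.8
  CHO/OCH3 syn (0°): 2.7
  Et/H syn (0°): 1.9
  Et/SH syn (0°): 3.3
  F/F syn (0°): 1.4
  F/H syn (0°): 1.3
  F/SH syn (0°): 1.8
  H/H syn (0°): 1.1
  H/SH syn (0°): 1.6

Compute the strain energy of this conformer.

This conformer (eclipsed): CHO(0°)/Et(0°) eclipsed 3.1; H(120°)/F(120°) eclipsed 1.3; SH(240°)/H(240°) eclipsed 1.6 → 6.0 kcal/mol.

6.0 kcal/mol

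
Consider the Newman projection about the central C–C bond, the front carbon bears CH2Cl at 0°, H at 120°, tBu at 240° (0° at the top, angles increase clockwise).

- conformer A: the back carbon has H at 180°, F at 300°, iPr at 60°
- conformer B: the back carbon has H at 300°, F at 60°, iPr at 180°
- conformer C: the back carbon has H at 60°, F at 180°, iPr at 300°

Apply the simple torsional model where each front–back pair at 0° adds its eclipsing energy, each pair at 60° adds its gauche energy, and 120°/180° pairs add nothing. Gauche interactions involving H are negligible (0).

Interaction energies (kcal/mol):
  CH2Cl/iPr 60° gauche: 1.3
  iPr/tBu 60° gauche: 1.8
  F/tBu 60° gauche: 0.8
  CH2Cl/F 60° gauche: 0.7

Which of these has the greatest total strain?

C

A (staggered): CH2Cl–F gauche, CH2Cl–iPr gauche, tBu–F gauche; 0.7 + 1.3 + 0.8 = 2.8 kcal/mol.
B (staggered): CH2Cl–F gauche, tBu–iPr gauche; 0.7 + 1.8 = 2.5 kcal/mol.
C (staggered): CH2Cl–iPr gauche, tBu–F gauche, tBu–iPr gauche; 1.3 + 0.8 + 1.8 = 3.9 kcal/mol.
C has the highest total (3.9 kcal/mol).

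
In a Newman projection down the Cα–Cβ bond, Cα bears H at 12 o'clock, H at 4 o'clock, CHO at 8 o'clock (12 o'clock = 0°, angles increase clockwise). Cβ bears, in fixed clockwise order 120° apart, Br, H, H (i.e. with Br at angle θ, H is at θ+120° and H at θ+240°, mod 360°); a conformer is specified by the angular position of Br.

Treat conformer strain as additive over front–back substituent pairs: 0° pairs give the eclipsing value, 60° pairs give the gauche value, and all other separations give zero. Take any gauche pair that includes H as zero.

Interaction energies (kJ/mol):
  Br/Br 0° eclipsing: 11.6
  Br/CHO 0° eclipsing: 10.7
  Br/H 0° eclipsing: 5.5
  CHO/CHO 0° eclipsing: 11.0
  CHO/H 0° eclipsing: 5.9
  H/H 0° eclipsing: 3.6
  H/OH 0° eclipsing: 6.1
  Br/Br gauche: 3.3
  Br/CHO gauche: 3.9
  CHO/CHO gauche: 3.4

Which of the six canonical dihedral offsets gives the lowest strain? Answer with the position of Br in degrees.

60°

Br at 0° (eclipsed): H–Br eclipsed, H–H eclipsed, CHO–H eclipsed; 5.5 + 3.6 + 5.9 = 15.0 kJ/mol.
Br at 60° (staggered): no non-H gauche contacts → 0.0 kJ/mol.
Br at 120° (eclipsed): H–H eclipsed, H–Br eclipsed, CHO–H eclipsed; 3.6 + 5.5 + 5.9 = 15.0 kJ/mol.
Br at 180° (staggered): CHO–Br gauche; 3.9 = 3.9 kJ/mol.
Br at 240° (eclipsed): H–H eclipsed, H–H eclipsed, CHO–Br eclipsed; 3.6 + 3.6 + 10.7 = 17.9 kJ/mol.
Br at 300° (staggered): CHO–Br gauche; 3.9 = 3.9 kJ/mol.
The minimum (0.0 kJ/mol) occurs with Br at 60°.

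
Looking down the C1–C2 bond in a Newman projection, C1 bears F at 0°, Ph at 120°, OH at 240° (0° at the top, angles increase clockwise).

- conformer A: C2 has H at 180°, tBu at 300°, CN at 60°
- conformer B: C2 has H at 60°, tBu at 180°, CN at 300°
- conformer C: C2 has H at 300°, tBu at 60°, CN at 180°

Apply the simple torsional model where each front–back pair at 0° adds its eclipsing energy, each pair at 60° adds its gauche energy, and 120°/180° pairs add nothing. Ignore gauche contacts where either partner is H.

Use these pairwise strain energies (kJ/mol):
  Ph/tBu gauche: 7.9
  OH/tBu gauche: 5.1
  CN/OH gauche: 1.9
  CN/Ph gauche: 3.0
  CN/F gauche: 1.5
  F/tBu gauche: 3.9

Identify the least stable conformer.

C

A (staggered): F–tBu gauche, F–CN gauche, Ph–CN gauche, OH–tBu gauche; 3.9 + 1.5 + 3.0 + 5.1 = 13.5 kJ/mol.
B (staggered): F–CN gauche, Ph–tBu gauche, OH–tBu gauche, OH–CN gauche; 1.5 + 7.9 + 5.1 + 1.9 = 16.4 kJ/mol.
C (staggered): F–tBu gauche, Ph–tBu gauche, Ph–CN gauche, OH–CN gauche; 3.9 + 7.9 + 3.0 + 1.9 = 16.7 kJ/mol.
C has the highest total (16.7 kJ/mol).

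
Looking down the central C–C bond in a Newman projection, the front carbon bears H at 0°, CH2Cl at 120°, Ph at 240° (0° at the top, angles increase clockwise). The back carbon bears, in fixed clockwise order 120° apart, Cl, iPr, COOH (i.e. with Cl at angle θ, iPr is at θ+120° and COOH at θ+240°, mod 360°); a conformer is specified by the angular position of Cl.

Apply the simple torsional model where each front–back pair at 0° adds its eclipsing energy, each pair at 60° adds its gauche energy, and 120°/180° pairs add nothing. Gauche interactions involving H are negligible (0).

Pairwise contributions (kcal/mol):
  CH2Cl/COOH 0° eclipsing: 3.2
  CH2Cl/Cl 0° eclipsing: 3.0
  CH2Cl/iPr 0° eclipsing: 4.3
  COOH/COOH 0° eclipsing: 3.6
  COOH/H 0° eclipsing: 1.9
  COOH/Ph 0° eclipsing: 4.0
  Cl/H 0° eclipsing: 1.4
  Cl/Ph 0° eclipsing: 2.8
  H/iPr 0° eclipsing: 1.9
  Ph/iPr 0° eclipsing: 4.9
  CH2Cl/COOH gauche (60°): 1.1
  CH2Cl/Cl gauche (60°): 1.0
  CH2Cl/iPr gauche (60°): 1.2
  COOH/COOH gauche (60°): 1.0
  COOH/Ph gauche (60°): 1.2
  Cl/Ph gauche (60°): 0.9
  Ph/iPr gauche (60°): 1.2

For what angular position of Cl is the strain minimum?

Cl at 0° (eclipsed): H(0°)/Cl(0°) eclipsed 1.4; CH2Cl(120°)/iPr(120°) eclipsed 4.3; Ph(240°)/COOH(240°) eclipsed 4.0 → 9.7 kcal/mol.
Cl at 60° (staggered): CH2Cl(120°)/Cl(60°) gauche 1.0; CH2Cl(120°)/iPr(180°) gauche 1.2; Ph(240°)/iPr(180°) gauche 1.2; Ph(240°)/COOH(300°) gauche 1.2 → 4.6 kcal/mol.
Cl at 120° (eclipsed): H(0°)/COOH(0°) eclipsed 1.9; CH2Cl(120°)/Cl(120°) eclipsed 3.0; Ph(240°)/iPr(240°) eclipsed 4.9 → 9.8 kcal/mol.
Cl at 180° (staggered): CH2Cl(120°)/Cl(180°) gauche 1.0; CH2Cl(120°)/COOH(60°) gauche 1.1; Ph(240°)/Cl(180°) gauche 0.9; Ph(240°)/iPr(300°) gauche 1.2 → 4.2 kcal/mol.
Cl at 240° (eclipsed): H(0°)/iPr(0°) eclipsed 1.9; CH2Cl(120°)/COOH(120°) eclipsed 3.2; Ph(240°)/Cl(240°) eclipsed 2.8 → 7.9 kcal/mol.
Cl at 300° (staggered): CH2Cl(120°)/iPr(60°) gauche 1.2; CH2Cl(120°)/COOH(180°) gauche 1.1; Ph(240°)/Cl(300°) gauche 0.9; Ph(240°)/COOH(180°) gauche 1.2 → 4.4 kcal/mol.
The minimum (4.2 kcal/mol) occurs with Cl at 180°.

180°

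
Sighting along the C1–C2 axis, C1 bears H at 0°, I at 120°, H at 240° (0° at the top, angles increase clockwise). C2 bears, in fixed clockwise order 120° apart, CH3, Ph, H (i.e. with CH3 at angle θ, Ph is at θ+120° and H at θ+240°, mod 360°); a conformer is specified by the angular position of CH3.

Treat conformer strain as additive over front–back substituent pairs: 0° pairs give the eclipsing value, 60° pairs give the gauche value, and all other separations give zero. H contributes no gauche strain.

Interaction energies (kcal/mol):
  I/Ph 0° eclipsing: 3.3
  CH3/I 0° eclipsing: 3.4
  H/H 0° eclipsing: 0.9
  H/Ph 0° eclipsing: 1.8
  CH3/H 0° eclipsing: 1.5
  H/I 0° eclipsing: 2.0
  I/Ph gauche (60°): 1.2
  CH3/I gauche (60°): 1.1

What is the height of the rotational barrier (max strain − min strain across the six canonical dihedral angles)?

CH3 at 0° (eclipsed): H–CH3 eclipsed, I–Ph eclipsed, H–H eclipsed; 1.5 + 3.3 + 0.9 = 5.7 kcal/mol.
CH3 at 60° (staggered): I–CH3 gauche, I–Ph gauche; 1.1 + 1.2 = 2.3 kcal/mol.
CH3 at 120° (eclipsed): H–H eclipsed, I–CH3 eclipsed, H–Ph eclipsed; 0.9 + 3.4 + 1.8 = 6.1 kcal/mol.
CH3 at 180° (staggered): I–CH3 gauche; 1.1 = 1.1 kcal/mol.
CH3 at 240° (eclipsed): H–Ph eclipsed, I–H eclipsed, H–CH3 eclipsed; 1.8 + 2.0 + 1.5 = 5.3 kcal/mol.
CH3 at 300° (staggered): I–Ph gauche; 1.2 = 1.2 kcal/mol.
Max at 120° (6.1 kcal/mol), min at 180° (1.1 kcal/mol); barrier = 5.0 kcal/mol.

5.0 kcal/mol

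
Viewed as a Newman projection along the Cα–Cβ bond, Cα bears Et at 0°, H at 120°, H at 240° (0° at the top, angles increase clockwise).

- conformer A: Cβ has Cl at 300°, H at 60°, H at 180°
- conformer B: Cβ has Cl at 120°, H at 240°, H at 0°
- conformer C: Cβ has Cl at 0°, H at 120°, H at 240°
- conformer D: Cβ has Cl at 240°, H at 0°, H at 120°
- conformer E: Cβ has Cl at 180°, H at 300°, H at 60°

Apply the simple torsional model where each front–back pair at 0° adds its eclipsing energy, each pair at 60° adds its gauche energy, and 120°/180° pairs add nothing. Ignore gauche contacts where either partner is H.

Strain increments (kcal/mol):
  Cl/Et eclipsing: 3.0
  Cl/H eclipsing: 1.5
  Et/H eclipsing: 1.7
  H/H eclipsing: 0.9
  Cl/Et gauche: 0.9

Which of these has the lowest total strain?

E

A is staggered. Et at 0° is gauche with Cl at 300° (0.9). Total 0.9 kcal/mol.
B is eclipsed. Et at 0° is eclipsed with H at 0° (1.7); H at 120° is eclipsed with Cl at 120° (1.5); H at 240° is eclipsed with H at 240° (0.9). Total 4.1 kcal/mol.
C is eclipsed. Et at 0° is eclipsed with Cl at 0° (3.0); H at 120° is eclipsed with H at 120° (0.9); H at 240° is eclipsed with H at 240° (0.9). Total 4.8 kcal/mol.
D is eclipsed. Et at 0° is eclipsed with H at 0° (1.7); H at 120° is eclipsed with H at 120° (0.9); H at 240° is eclipsed with Cl at 240° (1.5). Total 4.1 kcal/mol.
E (staggered): no non-H gauche contacts → 0.0 kcal/mol.
E has the lowest total (0.0 kcal/mol).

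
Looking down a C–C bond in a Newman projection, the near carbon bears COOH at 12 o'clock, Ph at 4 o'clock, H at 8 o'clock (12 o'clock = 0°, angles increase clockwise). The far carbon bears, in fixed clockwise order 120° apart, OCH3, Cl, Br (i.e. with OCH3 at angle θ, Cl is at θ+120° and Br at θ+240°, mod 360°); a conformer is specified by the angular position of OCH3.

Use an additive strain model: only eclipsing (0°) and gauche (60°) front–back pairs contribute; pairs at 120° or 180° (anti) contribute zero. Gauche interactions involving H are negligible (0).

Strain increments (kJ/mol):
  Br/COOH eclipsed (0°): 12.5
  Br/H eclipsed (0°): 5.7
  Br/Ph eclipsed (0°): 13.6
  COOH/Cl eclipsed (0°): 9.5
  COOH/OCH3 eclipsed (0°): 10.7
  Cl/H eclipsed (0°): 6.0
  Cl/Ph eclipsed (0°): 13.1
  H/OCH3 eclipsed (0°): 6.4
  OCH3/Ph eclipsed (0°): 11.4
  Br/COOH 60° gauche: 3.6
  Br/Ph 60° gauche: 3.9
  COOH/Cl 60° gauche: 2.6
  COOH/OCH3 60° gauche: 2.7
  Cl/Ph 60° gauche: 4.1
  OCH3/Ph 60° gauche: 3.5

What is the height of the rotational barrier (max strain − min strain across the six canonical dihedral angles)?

16.6 kJ/mol

OCH3 at 0° (eclipsed): COOH(0°)/OCH3(0°) eclipsed 10.7; Ph(120°)/Cl(120°) eclipsed 13.1; H(240°)/Br(240°) eclipsed 5.7 → 29.5 kJ/mol.
OCH3 at 60° (staggered): COOH(0°)/OCH3(60°) gauche 2.7; COOH(0°)/Br(300°) gauche 3.6; Ph(120°)/OCH3(60°) gauche 3.5; Ph(120°)/Cl(180°) gauche 4.1 → 13.9 kJ/mol.
OCH3 at 120° (eclipsed): COOH(0°)/Br(0°) eclipsed 12.5; Ph(120°)/OCH3(120°) eclipsed 11.4; H(240°)/Cl(240°) eclipsed 6.0 → 29.9 kJ/mol.
OCH3 at 180° (staggered): COOH(0°)/Cl(300°) gauche 2.6; COOH(0°)/Br(60°) gauche 3.6; Ph(120°)/OCH3(180°) gauche 3.5; Ph(120°)/Br(60°) gauche 3.9 → 13.6 kJ/mol.
OCH3 at 240° (eclipsed): COOH(0°)/Cl(0°) eclipsed 9.5; Ph(120°)/Br(120°) eclipsed 13.6; H(240°)/OCH3(240°) eclipsed 6.4 → 29.5 kJ/mol.
OCH3 at 300° (staggered): COOH(0°)/OCH3(300°) gauche 2.7; COOH(0°)/Cl(60°) gauche 2.6; Ph(120°)/Cl(60°) gauche 4.1; Ph(120°)/Br(180°) gauche 3.9 → 13.3 kJ/mol.
Max at 120° (29.9 kJ/mol), min at 300° (13.3 kJ/mol); barrier = 16.6 kJ/mol.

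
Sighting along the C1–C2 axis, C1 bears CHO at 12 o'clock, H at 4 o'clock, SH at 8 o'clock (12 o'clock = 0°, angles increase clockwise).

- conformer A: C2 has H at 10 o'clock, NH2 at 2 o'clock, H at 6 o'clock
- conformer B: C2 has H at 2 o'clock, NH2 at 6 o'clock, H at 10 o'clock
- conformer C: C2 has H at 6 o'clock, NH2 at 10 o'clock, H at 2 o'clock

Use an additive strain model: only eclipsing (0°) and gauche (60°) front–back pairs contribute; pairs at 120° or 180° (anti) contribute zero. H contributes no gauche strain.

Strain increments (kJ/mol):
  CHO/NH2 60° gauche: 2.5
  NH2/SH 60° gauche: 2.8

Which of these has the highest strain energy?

C

A (staggered): CHO(0°)/NH2(60°) gauche 2.5 → 2.5 kJ/mol.
B (staggered): SH(240°)/NH2(180°) gauche 2.8 → 2.8 kJ/mol.
C (staggered): CHO(0°)/NH2(300°) gauche 2.5; SH(240°)/NH2(300°) gauche 2.8 → 5.3 kJ/mol.
C has the highest total (5.3 kJ/mol).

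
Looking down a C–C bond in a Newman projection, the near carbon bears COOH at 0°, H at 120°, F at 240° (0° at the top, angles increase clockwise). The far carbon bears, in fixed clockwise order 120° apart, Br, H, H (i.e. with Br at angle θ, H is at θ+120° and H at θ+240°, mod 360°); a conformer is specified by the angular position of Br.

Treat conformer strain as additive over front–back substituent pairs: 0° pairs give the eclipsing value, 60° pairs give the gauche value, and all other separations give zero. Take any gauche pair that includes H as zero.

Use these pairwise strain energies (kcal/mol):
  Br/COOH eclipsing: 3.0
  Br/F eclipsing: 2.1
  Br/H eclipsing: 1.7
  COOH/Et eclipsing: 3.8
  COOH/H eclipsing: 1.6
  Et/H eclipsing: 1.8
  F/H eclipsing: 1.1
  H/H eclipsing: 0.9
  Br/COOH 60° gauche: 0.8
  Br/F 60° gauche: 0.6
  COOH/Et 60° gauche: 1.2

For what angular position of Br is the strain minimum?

Br at 0° is eclipsed. COOH at 0° is eclipsed with Br at 0° (3.0); H at 120° is eclipsed with H at 120° (0.9); F at 240° is eclipsed with H at 240° (1.1). Total 5.0 kcal/mol.
Br at 60° is staggered. COOH at 0° is gauche with Br at 60° (0.8). Total 0.8 kcal/mol.
Br at 120° is eclipsed. COOH at 0° is eclipsed with H at 0° (1.6); H at 120° is eclipsed with Br at 120° (1.7); F at 240° is eclipsed with H at 240° (1.1). Total 4.4 kcal/mol.
Br at 180° is staggered. F at 240° is gauche with Br at 180° (0.6). Total 0.6 kcal/mol.
Br at 240° is eclipsed. COOH at 0° is eclipsed with H at 0° (1.6); H at 120° is eclipsed with H at 120° (0.9); F at 240° is eclipsed with Br at 240° (2.1). Total 4.6 kcal/mol.
Br at 300° is staggered. COOH at 0° is gauche with Br at 300° (0.8); F at 240° is gauche with Br at 300° (0.6). Total 1.4 kcal/mol.
The minimum (0.6 kcal/mol) occurs with Br at 180°.

180°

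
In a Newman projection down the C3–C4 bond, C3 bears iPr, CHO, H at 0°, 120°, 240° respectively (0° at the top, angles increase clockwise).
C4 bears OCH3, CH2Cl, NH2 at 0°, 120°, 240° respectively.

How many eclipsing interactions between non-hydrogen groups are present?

2

Non-H eclipsing pairs: iPr(0°)/OCH3(0°); CHO(120°)/CH2Cl(120°) — 2 interactions.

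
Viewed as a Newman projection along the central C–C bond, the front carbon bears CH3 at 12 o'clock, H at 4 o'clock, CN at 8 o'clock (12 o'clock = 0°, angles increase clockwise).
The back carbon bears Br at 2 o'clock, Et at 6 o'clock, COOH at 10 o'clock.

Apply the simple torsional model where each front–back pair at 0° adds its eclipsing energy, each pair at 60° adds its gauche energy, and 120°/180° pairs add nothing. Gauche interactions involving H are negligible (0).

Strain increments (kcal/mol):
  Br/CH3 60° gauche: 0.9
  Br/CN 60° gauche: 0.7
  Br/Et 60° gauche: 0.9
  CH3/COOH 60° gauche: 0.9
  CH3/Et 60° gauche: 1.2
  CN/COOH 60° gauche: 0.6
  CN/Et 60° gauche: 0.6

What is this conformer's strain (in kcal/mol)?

This conformer is staggered. CH3 at 0° is gauche with Br at 60° (0.9); CH3 at 0° is gauche with COOH at 300° (0.9); CN at 240° is gauche with Et at 180° (0.6); CN at 240° is gauche with COOH at 300° (0.6). Total 3.0 kcal/mol.

3.0 kcal/mol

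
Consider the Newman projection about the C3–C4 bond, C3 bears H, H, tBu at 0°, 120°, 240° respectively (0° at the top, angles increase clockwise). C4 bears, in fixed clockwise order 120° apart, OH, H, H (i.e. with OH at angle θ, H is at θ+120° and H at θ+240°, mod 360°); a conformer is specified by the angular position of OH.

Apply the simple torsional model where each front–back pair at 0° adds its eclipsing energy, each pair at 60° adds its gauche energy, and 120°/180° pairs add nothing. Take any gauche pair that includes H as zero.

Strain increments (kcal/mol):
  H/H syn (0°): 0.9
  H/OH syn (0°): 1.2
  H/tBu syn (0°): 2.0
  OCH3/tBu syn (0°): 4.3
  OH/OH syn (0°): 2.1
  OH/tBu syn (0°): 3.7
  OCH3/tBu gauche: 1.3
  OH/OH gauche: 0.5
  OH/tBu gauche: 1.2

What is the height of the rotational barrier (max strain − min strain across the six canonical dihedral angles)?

5.5 kcal/mol

OH at 0° is eclipsed. H at 0° is eclipsed with OH at 0° (1.2); H at 120° is eclipsed with H at 120° (0.9); tBu at 240° is eclipsed with H at 240° (2.0). Total 4.1 kcal/mol.
OH at 60° (staggered): no non-H gauche contacts → 0.0 kcal/mol.
OH at 120° is eclipsed. H at 0° is eclipsed with H at 0° (0.9); H at 120° is eclipsed with OH at 120° (1.2); tBu at 240° is eclipsed with H at 240° (2.0). Total 4.1 kcal/mol.
OH at 180° is staggered. tBu at 240° is gauche with OH at 180° (1.2). Total 1.2 kcal/mol.
OH at 240° is eclipsed. H at 0° is eclipsed with H at 0° (0.9); H at 120° is eclipsed with H at 120° (0.9); tBu at 240° is eclipsed with OH at 240° (3.7). Total 5.5 kcal/mol.
OH at 300° is staggered. tBu at 240° is gauche with OH at 300° (1.2). Total 1.2 kcal/mol.
Max at 240° (5.5 kcal/mol), min at 60° (0.0 kcal/mol); barrier = 5.5 kcal/mol.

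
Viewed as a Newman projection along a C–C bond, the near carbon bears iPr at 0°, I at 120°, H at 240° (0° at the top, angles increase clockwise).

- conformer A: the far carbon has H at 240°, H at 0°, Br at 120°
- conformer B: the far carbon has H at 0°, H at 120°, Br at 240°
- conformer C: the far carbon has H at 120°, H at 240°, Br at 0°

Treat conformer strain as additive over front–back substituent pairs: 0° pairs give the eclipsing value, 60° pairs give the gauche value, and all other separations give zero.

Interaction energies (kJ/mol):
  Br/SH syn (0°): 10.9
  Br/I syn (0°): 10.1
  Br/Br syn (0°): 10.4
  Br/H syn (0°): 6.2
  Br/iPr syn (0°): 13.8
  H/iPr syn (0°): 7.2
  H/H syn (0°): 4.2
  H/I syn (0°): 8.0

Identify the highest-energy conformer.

A (eclipsed): iPr–H eclipsed, I–Br eclipsed, H–H eclipsed; 7.2 + 10.1 + 4.2 = 21.5 kJ/mol.
B (eclipsed): iPr–H eclipsed, I–H eclipsed, H–Br eclipsed; 7.2 + 8.0 + 6.2 = 21.4 kJ/mol.
C (eclipsed): iPr–Br eclipsed, I–H eclipsed, H–H eclipsed; 13.8 + 8.0 + 4.2 = 26.0 kJ/mol.
C has the highest total (26.0 kJ/mol).

C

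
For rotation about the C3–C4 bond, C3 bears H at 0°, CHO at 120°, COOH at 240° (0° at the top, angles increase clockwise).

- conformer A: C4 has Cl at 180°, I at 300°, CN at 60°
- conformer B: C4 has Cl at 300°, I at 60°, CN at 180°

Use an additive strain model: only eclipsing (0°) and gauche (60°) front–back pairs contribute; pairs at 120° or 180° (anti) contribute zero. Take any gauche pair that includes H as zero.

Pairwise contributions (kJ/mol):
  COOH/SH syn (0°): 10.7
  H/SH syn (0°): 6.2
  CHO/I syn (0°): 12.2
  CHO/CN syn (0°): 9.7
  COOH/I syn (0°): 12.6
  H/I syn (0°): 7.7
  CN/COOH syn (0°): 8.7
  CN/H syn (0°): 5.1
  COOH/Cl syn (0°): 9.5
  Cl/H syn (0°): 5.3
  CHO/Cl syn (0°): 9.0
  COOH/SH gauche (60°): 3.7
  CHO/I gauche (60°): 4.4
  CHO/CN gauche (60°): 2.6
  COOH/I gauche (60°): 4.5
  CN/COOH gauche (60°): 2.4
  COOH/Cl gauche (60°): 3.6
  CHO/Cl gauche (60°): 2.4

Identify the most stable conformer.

B

A (staggered): CHO–Cl gauche, CHO–CN gauche, COOH–Cl gauche, COOH–I gauche; 2.4 + 2.6 + 3.6 + 4.5 = 13.1 kJ/mol.
B (staggered): CHO–I gauche, CHO–CN gauche, COOH–Cl gauche, COOH–CN gauche; 4.4 + 2.6 + 3.6 + 2.4 = 13.0 kJ/mol.
B has the lowest total (13.0 kJ/mol).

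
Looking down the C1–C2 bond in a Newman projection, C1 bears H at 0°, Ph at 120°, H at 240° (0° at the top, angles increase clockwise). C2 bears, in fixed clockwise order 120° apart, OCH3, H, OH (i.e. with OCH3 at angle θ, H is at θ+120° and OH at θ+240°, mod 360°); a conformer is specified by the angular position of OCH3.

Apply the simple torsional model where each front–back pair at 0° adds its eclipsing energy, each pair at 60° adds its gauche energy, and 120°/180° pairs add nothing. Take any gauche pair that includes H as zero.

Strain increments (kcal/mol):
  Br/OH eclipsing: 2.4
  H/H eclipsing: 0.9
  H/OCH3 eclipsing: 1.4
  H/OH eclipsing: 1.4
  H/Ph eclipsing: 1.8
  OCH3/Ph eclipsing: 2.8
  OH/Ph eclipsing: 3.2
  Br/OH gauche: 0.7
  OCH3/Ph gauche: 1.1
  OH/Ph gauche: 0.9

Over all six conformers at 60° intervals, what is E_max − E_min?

4.6 kcal/mol

OCH3 at 0° is eclipsed. H at 0° is eclipsed with OCH3 at 0° (1.4); Ph at 120° is eclipsed with H at 120° (1.8); H at 240° is eclipsed with OH at 240° (1.4). Total 4.6 kcal/mol.
OCH3 at 60° is staggered. Ph at 120° is gauche with OCH3 at 60° (1.1). Total 1.1 kcal/mol.
OCH3 at 120° is eclipsed. H at 0° is eclipsed with OH at 0° (1.4); Ph at 120° is eclipsed with OCH3 at 120° (2.8); H at 240° is eclipsed with H at 240° (0.9). Total 5.1 kcal/mol.
OCH3 at 180° is staggered. Ph at 120° is gauche with OCH3 at 180° (1.1); Ph at 120° is gauche with OH at 60° (0.9). Total 2.0 kcal/mol.
OCH3 at 240° is eclipsed. H at 0° is eclipsed with H at 0° (0.9); Ph at 120° is eclipsed with OH at 120° (3.2); H at 240° is eclipsed with OCH3 at 240° (1.4). Total 5.5 kcal/mol.
OCH3 at 300° is staggered. Ph at 120° is gauche with OH at 180° (0.9). Total 0.9 kcal/mol.
Max at 240° (5.5 kcal/mol), min at 300° (0.9 kcal/mol); barrier = 4.6 kcal/mol.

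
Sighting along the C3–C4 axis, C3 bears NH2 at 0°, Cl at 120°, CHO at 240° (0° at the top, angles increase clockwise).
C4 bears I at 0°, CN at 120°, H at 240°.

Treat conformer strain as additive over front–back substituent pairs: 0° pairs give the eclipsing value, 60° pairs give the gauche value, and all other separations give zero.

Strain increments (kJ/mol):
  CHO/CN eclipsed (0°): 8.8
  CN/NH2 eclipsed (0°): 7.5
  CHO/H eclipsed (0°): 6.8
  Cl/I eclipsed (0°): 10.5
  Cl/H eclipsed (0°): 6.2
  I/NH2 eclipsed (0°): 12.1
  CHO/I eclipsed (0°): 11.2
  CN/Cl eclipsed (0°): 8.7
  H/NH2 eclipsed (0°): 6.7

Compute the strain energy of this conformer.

This conformer (eclipsed): NH2–I eclipsed, Cl–CN eclipsed, CHO–H eclipsed; 12.1 + 8.7 + 6.8 = 27.6 kJ/mol.

27.6 kJ/mol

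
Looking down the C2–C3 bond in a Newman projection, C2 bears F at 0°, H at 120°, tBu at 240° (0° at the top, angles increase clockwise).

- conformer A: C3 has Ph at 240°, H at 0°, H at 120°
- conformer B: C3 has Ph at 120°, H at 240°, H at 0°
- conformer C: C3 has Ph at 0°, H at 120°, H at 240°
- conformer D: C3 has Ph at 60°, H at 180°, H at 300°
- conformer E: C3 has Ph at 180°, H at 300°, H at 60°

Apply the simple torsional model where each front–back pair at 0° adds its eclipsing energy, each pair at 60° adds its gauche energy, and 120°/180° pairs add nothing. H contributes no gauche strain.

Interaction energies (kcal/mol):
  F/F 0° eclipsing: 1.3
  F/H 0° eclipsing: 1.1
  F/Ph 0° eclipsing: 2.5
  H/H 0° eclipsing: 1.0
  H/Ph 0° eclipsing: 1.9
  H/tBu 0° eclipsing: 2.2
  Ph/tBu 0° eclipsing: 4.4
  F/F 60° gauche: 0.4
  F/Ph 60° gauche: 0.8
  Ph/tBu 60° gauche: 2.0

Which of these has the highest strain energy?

A (eclipsed): F(0°)/H(0°) eclipsed 1.1; H(120°)/H(120°) eclipsed 1.0; tBu(240°)/Ph(240°) eclipsed 4.4 → 6.5 kcal/mol.
B (eclipsed): F(0°)/H(0°) eclipsed 1.1; H(120°)/Ph(120°) eclipsed 1.9; tBu(240°)/H(240°) eclipsed 2.2 → 5.2 kcal/mol.
C (eclipsed): F(0°)/Ph(0°) eclipsed 2.5; H(120°)/H(120°) eclipsed 1.0; tBu(240°)/H(240°) eclipsed 2.2 → 5.7 kcal/mol.
D (staggered): F(0°)/Ph(60°) gauche 0.8 → 0.8 kcal/mol.
E (staggered): tBu(240°)/Ph(180°) gauche 2.0 → 2.0 kcal/mol.
A has the highest total (6.5 kcal/mol).

A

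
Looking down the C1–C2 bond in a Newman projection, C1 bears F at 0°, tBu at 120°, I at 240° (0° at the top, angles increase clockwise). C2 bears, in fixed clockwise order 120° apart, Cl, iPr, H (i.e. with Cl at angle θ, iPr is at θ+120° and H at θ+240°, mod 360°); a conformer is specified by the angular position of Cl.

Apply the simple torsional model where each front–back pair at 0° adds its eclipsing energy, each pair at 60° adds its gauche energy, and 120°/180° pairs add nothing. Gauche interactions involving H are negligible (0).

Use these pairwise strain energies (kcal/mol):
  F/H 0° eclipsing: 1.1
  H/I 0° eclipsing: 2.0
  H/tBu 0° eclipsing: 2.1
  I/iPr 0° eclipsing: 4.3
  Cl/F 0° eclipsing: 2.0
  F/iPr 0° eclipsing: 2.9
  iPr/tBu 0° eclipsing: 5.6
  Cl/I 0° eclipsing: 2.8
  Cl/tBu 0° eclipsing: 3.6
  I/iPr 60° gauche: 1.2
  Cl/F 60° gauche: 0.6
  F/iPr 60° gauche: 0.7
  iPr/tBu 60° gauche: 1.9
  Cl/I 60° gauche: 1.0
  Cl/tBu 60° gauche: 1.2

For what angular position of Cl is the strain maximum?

Cl at 0° (eclipsed): F(0°)/Cl(0°) eclipsed 2.0; tBu(120°)/iPr(120°) eclipsed 5.6; I(240°)/H(240°) eclipsed 2.0 → 9.6 kcal/mol.
Cl at 60° (staggered): F(0°)/Cl(60°) gauche 0.6; tBu(120°)/Cl(60°) gauche 1.2; tBu(120°)/iPr(180°) gauche 1.9; I(240°)/iPr(180°) gauche 1.2 → 4.9 kcal/mol.
Cl at 120° (eclipsed): F(0°)/H(0°) eclipsed 1.1; tBu(120°)/Cl(120°) eclipsed 3.6; I(240°)/iPr(240°) eclipsed 4.3 → 9.0 kcal/mol.
Cl at 180° (staggered): F(0°)/iPr(300°) gauche 0.7; tBu(120°)/Cl(180°) gauche 1.2; I(240°)/Cl(180°) gauche 1.0; I(240°)/iPr(300°) gauche 1.2 → 4.1 kcal/mol.
Cl at 240° (eclipsed): F(0°)/iPr(0°) eclipsed 2.9; tBu(120°)/H(120°) eclipsed 2.1; I(240°)/Cl(240°) eclipsed 2.8 → 7.8 kcal/mol.
Cl at 300° (staggered): F(0°)/Cl(300°) gauche 0.6; F(0°)/iPr(60°) gauche 0.7; tBu(120°)/iPr(60°) gauche 1.9; I(240°)/Cl(300°) gauche 1.0 → 4.2 kcal/mol.
The maximum (9.6 kcal/mol) occurs with Cl at 0°.

0°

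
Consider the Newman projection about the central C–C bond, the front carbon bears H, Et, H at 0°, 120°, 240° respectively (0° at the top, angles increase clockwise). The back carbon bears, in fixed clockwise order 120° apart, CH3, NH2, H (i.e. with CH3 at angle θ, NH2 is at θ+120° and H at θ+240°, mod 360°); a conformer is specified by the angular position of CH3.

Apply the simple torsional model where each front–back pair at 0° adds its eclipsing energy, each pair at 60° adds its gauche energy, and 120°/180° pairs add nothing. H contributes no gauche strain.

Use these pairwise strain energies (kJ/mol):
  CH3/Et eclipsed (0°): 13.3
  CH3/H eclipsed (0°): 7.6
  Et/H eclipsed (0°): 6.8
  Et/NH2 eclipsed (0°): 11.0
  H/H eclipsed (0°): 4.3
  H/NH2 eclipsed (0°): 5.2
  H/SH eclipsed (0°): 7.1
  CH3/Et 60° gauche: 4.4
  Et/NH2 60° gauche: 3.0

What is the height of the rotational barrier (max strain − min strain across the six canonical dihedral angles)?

19.9 kJ/mol

CH3 at 0° is eclipsed. H at 0° is eclipsed with CH3 at 0° (7.6); Et at 120° is eclipsed with NH2 at 120° (11.0); H at 240° is eclipsed with H at 240° (4.3). Total 22.9 kJ/mol.
CH3 at 60° is staggered. Et at 120° is gauche with CH3 at 60° (4.4); Et at 120° is gauche with NH2 at 180° (3.0). Total 7.4 kJ/mol.
CH3 at 120° is eclipsed. H at 0° is eclipsed with H at 0° (4.3); Et at 120° is eclipsed with CH3 at 120° (13.3); H at 240° is eclipsed with NH2 at 240° (5.2). Total 22.8 kJ/mol.
CH3 at 180° is staggered. Et at 120° is gauche with CH3 at 180° (4.4). Total 4.4 kJ/mol.
CH3 at 240° is eclipsed. H at 0° is eclipsed with NH2 at 0° (5.2); Et at 120° is eclipsed with H at 120° (6.8); H at 240° is eclipsed with CH3 at 240° (7.6). Total 19.6 kJ/mol.
CH3 at 300° is staggered. Et at 120° is gauche with NH2 at 60° (3.0). Total 3.0 kJ/mol.
Max at 0° (22.9 kJ/mol), min at 300° (3.0 kJ/mol); barrier = 19.9 kJ/mol.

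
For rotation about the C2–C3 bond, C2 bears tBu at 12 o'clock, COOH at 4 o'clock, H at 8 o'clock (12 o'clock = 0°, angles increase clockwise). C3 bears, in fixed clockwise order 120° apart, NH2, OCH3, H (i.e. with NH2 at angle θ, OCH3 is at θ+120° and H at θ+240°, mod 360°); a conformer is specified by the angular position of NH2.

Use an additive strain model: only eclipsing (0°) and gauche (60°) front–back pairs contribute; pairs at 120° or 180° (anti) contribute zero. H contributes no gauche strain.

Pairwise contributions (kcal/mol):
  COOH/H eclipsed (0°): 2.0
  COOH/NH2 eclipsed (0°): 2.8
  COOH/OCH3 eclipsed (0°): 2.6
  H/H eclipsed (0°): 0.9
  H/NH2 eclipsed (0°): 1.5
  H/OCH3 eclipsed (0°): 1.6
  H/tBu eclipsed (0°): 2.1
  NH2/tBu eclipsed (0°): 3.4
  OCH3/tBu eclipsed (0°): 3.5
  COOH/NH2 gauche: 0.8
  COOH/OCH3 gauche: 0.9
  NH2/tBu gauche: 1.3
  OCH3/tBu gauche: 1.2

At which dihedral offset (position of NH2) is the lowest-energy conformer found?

NH2 at 0° (eclipsed): tBu(0°)/NH2(0°) eclipsed 3.4; COOH(120°)/OCH3(120°) eclipsed 2.6; H(240°)/H(240°) eclipsed 0.9 → 6.9 kcal/mol.
NH2 at 60° (staggered): tBu(0°)/NH2(60°) gauche 1.3; COOH(120°)/NH2(60°) gauche 0.8; COOH(120°)/OCH3(180°) gauche 0.9 → 3.0 kcal/mol.
NH2 at 120° (eclipsed): tBu(0°)/H(0°) eclipsed 2.1; COOH(120°)/NH2(120°) eclipsed 2.8; H(240°)/OCH3(240°) eclipsed 1.6 → 6.5 kcal/mol.
NH2 at 180° (staggered): tBu(0°)/OCH3(300°) gauche 1.2; COOH(120°)/NH2(180°) gauche 0.8 → 2.0 kcal/mol.
NH2 at 240° (eclipsed): tBu(0°)/OCH3(0°) eclipsed 3.5; COOH(120°)/H(120°) eclipsed 2.0; H(240°)/NH2(240°) eclipsed 1.5 → 7.0 kcal/mol.
NH2 at 300° (staggered): tBu(0°)/NH2(300°) gauche 1.3; tBu(0°)/OCH3(60°) gauche 1.2; COOH(120°)/OCH3(60°) gauche 0.9 → 3.4 kcal/mol.
The minimum (2.0 kcal/mol) occurs with NH2 at 180°.

180°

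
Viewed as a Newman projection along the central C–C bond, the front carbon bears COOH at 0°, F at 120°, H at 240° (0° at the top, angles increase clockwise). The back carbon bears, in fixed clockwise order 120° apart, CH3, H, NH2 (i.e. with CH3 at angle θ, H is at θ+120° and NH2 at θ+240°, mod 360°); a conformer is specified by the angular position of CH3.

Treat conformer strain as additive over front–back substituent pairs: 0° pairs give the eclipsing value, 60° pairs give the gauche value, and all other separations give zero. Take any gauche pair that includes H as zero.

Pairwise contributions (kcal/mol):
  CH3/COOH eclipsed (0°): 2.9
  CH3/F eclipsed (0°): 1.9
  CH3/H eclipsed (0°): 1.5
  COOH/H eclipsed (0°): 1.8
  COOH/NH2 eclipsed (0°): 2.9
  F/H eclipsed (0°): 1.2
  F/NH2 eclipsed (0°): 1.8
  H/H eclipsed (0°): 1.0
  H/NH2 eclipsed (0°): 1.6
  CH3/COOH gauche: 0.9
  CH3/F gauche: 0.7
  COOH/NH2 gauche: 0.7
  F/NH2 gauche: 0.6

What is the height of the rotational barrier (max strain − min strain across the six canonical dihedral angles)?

CH3 at 0° (eclipsed): COOH–CH3 eclipsed, F–H eclipsed, H–NH2 eclipsed; 2.9 + 1.2 + 1.6 = 5.7 kcal/mol.
CH3 at 60° (staggered): COOH–CH3 gauche, COOH–NH2 gauche, F–CH3 gauche; 0.9 + 0.7 + 0.7 = 2.3 kcal/mol.
CH3 at 120° (eclipsed): COOH–NH2 eclipsed, F–CH3 eclipsed, H–H eclipsed; 2.9 + 1.9 + 1.0 = 5.8 kcal/mol.
CH3 at 180° (staggered): COOH–NH2 gauche, F–CH3 gauche, F–NH2 gauche; 0.7 + 0.7 + 0.6 = 2.0 kcal/mol.
CH3 at 240° (eclipsed): COOH–H eclipsed, F–NH2 eclipsed, H–CH3 eclipsed; 1.8 + 1.8 + 1.5 = 5.1 kcal/mol.
CH3 at 300° (staggered): COOH–CH3 gauche, F–NH2 gauche; 0.9 + 0.6 = 1.5 kcal/mol.
Max at 120° (5.8 kcal/mol), min at 300° (1.5 kcal/mol); barrier = 4.3 kcal/mol.

4.3 kcal/mol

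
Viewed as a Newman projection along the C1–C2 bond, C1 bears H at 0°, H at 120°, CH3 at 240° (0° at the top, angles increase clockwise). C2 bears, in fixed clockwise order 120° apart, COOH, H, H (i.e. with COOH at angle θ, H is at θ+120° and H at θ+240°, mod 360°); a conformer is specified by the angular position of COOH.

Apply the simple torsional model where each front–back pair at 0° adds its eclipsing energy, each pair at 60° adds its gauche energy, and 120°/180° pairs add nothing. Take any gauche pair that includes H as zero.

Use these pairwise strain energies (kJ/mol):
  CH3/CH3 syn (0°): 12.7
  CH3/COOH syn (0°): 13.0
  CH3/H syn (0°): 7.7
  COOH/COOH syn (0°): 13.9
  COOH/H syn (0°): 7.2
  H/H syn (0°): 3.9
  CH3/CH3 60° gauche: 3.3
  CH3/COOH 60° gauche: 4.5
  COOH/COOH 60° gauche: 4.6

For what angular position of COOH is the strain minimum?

60°

COOH at 0° (eclipsed): H–COOH eclipsed, H–H eclipsed, CH3–H eclipsed; 7.2 + 3.9 + 7.7 = 18.8 kJ/mol.
COOH at 60° (staggered): no non-H gauche contacts → 0.0 kJ/mol.
COOH at 120° (eclipsed): H–H eclipsed, H–COOH eclipsed, CH3–H eclipsed; 3.9 + 7.2 + 7.7 = 18.8 kJ/mol.
COOH at 180° (staggered): CH3–COOH gauche; 4.5 = 4.5 kJ/mol.
COOH at 240° (eclipsed): H–H eclipsed, H–H eclipsed, CH3–COOH eclipsed; 3.9 + 3.9 + 13.0 = 20.8 kJ/mol.
COOH at 300° (staggered): CH3–COOH gauche; 4.5 = 4.5 kJ/mol.
The minimum (0.0 kJ/mol) occurs with COOH at 60°.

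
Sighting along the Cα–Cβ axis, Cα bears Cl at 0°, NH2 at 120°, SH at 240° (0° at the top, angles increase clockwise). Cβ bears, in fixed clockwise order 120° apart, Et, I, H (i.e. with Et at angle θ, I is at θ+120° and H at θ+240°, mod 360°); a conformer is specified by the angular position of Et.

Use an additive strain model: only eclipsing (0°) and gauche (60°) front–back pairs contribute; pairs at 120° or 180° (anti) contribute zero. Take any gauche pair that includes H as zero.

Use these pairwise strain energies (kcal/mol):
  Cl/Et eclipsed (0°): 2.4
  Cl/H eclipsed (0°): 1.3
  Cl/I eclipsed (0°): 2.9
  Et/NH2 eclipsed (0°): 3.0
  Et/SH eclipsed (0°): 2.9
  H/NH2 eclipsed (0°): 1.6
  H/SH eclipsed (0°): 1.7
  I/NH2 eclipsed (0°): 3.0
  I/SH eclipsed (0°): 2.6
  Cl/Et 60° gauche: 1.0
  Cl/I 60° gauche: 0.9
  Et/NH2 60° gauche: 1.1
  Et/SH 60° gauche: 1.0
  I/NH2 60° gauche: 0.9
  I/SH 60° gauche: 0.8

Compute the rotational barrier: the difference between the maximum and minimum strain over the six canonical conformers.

3.6 kcal/mol

Et at 0° (eclipsed): Cl–Et eclipsed, NH2–I eclipsed, SH–H eclipsed; 2.4 + 3.0 + 1.7 = 7.1 kcal/mol.
Et at 60° (staggered): Cl–Et gauche, NH2–Et gauche, NH2–I gauche, SH–I gauche; 1.0 + 1.1 + 0.9 + 0.8 = 3.8 kcal/mol.
Et at 120° (eclipsed): Cl–H eclipsed, NH2–Et eclipsed, SH–I eclipsed; 1.3 + 3.0 + 2.6 = 6.9 kcal/mol.
Et at 180° (staggered): Cl–I gauche, NH2–Et gauche, SH–Et gauche, SH–I gauche; 0.9 + 1.1 + 1.0 + 0.8 = 3.8 kcal/mol.
Et at 240° (eclipsed): Cl–I eclipsed, NH2–H eclipsed, SH–Et eclipsed; 2.9 + 1.6 + 2.9 = 7.4 kcal/mol.
Et at 300° (staggered): Cl–Et gauche, Cl–I gauche, NH2–I gauche, SH–Et gauche; 1.0 + 0.9 + 0.9 + 1.0 = 3.8 kcal/mol.
Max at 240° (7.4 kcal/mol), min at 60° (3.8 kcal/mol); barrier = 3.6 kcal/mol.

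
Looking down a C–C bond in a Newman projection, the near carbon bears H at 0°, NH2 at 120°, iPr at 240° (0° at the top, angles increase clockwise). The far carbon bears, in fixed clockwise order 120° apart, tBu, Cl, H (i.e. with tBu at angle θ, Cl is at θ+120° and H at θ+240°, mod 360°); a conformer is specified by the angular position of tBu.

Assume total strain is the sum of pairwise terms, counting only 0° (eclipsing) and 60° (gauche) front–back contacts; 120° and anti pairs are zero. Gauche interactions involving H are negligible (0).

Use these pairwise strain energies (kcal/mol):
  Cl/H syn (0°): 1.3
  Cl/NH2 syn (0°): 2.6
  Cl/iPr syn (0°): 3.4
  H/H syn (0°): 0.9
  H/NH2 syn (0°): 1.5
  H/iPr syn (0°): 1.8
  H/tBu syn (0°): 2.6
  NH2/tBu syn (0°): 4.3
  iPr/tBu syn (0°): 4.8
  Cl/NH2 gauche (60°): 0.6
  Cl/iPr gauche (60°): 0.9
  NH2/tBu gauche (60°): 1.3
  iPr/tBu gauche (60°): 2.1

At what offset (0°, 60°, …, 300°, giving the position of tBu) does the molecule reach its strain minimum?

300°

tBu at 0° is eclipsed. H at 0° is eclipsed with tBu at 0° (2.6); NH2 at 120° is eclipsed with Cl at 120° (2.6); iPr at 240° is eclipsed with H at 240° (1.8). Total 7.0 kcal/mol.
tBu at 60° is staggered. NH2 at 120° is gauche with tBu at 60° (1.3); NH2 at 120° is gauche with Cl at 180° (0.6); iPr at 240° is gauche with Cl at 180° (0.9). Total 2.8 kcal/mol.
tBu at 120° is eclipsed. H at 0° is eclipsed with H at 0° (0.9); NH2 at 120° is eclipsed with tBu at 120° (4.3); iPr at 240° is eclipsed with Cl at 240° (3.4). Total 8.6 kcal/mol.
tBu at 180° is staggered. NH2 at 120° is gauche with tBu at 180° (1.3); iPr at 240° is gauche with tBu at 180° (2.1); iPr at 240° is gauche with Cl at 300° (0.9). Total 4.3 kcal/mol.
tBu at 240° is eclipsed. H at 0° is eclipsed with Cl at 0° (1.3); NH2 at 120° is eclipsed with H at 120° (1.5); iPr at 240° is eclipsed with tBu at 240° (4.8). Total 7.6 kcal/mol.
tBu at 300° is staggered. NH2 at 120° is gauche with Cl at 60° (0.6); iPr at 240° is gauche with tBu at 300° (2.1). Total 2.7 kcal/mol.
The minimum (2.7 kcal/mol) occurs with tBu at 300°.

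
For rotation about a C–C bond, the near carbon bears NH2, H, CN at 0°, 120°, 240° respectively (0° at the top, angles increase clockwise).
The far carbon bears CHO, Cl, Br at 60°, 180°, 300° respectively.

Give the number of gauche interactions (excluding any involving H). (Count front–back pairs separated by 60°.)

4

Non-H gauche pairs: NH2(0°)/CHO(60°); NH2(0°)/Br(300°); CN(240°)/Cl(180°); CN(240°)/Br(300°) — 4 interactions.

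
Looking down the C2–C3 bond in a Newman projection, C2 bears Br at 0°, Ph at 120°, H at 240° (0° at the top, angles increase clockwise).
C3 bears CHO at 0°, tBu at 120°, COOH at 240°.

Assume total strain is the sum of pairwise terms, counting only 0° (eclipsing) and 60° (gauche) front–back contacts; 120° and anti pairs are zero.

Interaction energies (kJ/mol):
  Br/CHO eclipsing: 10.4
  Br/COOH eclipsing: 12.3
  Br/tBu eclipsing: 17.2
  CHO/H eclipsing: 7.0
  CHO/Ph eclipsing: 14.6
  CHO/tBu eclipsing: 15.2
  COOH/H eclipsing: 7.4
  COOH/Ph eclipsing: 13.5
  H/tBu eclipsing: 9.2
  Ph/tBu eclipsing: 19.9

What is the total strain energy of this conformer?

37.7 kJ/mol

This conformer (eclipsed): Br(0°)/CHO(0°) eclipsed 10.4; Ph(120°)/tBu(120°) eclipsed 19.9; H(240°)/COOH(240°) eclipsed 7.4 → 37.7 kJ/mol.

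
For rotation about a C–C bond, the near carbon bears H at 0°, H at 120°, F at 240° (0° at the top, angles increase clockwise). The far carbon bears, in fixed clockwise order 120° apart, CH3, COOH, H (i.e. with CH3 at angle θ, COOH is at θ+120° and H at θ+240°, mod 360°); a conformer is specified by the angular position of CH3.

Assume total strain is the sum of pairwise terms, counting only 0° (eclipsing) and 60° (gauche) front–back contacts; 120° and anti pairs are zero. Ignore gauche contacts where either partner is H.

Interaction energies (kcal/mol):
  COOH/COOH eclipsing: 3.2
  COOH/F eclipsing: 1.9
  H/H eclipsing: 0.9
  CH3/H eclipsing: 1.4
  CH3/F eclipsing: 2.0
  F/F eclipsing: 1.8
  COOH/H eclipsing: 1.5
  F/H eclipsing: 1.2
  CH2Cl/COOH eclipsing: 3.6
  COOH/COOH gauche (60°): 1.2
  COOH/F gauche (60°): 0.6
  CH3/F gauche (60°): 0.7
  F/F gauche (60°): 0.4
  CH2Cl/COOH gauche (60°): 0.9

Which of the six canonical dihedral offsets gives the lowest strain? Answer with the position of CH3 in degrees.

CH3 at 0° (eclipsed): H–CH3 eclipsed, H–COOH eclipsed, F–H eclipsed; 1.4 + 1.5 + 1.2 = 4.1 kcal/mol.
CH3 at 60° (staggered): F–COOH gauche; 0.6 = 0.6 kcal/mol.
CH3 at 120° (eclipsed): H–H eclipsed, H–CH3 eclipsed, F–COOH eclipsed; 0.9 + 1.4 + 1.9 = 4.2 kcal/mol.
CH3 at 180° (staggered): F–CH3 gauche, F–COOH gauche; 0.7 + 0.6 = 1.3 kcal/mol.
CH3 at 240° (eclipsed): H–COOH eclipsed, H–H eclipsed, F–CH3 eclipsed; 1.5 + 0.9 + 2.0 = 4.4 kcal/mol.
CH3 at 300° (staggered): F–CH3 gauche; 0.7 = 0.7 kcal/mol.
The minimum (0.6 kcal/mol) occurs with CH3 at 60°.

60°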